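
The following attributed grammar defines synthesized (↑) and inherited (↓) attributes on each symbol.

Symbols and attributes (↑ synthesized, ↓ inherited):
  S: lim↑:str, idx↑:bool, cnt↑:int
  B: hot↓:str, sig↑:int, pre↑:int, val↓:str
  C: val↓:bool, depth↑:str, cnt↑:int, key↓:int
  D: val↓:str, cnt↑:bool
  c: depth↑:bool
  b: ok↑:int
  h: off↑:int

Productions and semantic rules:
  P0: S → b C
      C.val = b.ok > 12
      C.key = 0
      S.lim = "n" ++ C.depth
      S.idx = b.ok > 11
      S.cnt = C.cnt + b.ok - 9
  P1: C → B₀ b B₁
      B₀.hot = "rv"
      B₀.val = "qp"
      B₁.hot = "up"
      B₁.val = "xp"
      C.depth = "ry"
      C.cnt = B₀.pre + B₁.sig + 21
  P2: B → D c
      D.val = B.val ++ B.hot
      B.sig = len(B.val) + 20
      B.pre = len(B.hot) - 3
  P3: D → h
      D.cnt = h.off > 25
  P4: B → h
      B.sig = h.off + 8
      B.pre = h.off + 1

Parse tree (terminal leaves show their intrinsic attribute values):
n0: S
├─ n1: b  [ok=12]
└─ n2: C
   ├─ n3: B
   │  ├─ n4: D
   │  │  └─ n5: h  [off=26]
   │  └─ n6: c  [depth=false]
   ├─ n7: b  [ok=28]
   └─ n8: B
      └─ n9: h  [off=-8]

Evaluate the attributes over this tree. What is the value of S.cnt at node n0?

1. n1.ok = 12  [terminal]
2. n2.val = false  [b.ok > 12]
3. n2.key = 0  [0]
4. n3.hot = "rv"  ["rv"]
5. n3.val = "qp"  ["qp"]
6. n4.val = "qprv"  [B.val ++ B.hot]
7. n5.off = 26  [terminal]
8. n4.cnt = true  [h.off > 25]
9. n6.depth = false  [terminal]
10. n3.sig = 22  [len(B.val) + 20]
11. n3.pre = -1  [len(B.hot) - 3]
12. n7.ok = 28  [terminal]
13. n8.hot = "up"  ["up"]
14. n8.val = "xp"  ["xp"]
15. n9.off = -8  [terminal]
16. n8.sig = 0  [h.off + 8]
17. n8.pre = -7  [h.off + 1]
18. n2.depth = "ry"  ["ry"]
19. n2.cnt = 20  [B₀.pre + B₁.sig + 21]
20. n0.lim = "nry"  ["n" ++ C.depth]
21. n0.idx = true  [b.ok > 11]
22. n0.cnt = 23  [C.cnt + b.ok - 9]

23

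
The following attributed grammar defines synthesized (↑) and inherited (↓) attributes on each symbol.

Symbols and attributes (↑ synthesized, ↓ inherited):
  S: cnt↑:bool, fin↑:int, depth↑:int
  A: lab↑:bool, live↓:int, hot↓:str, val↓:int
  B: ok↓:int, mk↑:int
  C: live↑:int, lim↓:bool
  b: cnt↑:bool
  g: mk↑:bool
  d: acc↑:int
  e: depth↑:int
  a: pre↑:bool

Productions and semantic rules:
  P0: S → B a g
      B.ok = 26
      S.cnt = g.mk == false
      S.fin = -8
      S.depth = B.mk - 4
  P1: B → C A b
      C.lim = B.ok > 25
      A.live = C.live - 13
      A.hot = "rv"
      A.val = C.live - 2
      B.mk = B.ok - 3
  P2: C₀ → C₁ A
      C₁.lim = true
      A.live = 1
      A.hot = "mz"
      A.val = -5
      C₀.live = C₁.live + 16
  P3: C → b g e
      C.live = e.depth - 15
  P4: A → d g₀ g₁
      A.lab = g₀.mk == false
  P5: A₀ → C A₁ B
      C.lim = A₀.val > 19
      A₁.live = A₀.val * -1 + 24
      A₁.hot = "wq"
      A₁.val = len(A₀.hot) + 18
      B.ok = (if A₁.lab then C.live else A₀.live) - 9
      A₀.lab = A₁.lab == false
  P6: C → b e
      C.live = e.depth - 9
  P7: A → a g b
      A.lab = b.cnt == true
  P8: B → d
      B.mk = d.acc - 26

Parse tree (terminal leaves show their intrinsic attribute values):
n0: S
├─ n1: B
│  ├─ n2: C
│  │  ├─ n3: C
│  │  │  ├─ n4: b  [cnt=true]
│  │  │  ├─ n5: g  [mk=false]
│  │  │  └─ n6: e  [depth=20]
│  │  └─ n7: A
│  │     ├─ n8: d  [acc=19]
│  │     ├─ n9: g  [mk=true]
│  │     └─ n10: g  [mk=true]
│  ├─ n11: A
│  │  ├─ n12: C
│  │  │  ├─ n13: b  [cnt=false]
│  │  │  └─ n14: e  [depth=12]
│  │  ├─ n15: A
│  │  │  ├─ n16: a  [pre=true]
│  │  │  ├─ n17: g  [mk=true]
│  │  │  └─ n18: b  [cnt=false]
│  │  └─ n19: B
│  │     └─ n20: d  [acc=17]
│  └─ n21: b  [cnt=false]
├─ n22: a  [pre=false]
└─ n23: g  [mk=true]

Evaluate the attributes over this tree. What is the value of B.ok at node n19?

-1

1. n1.ok = 26  [26]
2. n2.lim = true  [B.ok > 25]
3. n3.lim = true  [true]
4. n4.cnt = true  [terminal]
5. n5.mk = false  [terminal]
6. n6.depth = 20  [terminal]
7. n3.live = 5  [e.depth - 15]
8. n7.live = 1  [1]
9. n7.hot = "mz"  ["mz"]
10. n7.val = -5  [-5]
11. n8.acc = 19  [terminal]
12. n9.mk = true  [terminal]
13. n10.mk = true  [terminal]
14. n7.lab = false  [g₀.mk == false]
15. n2.live = 21  [C₁.live + 16]
16. n11.live = 8  [C.live - 13]
17. n11.hot = "rv"  ["rv"]
18. n11.val = 19  [C.live - 2]
19. n12.lim = false  [A₀.val > 19]
20. n13.cnt = false  [terminal]
21. n14.depth = 12  [terminal]
22. n12.live = 3  [e.depth - 9]
23. n15.live = 5  [A₀.val * -1 + 24]
24. n15.hot = "wq"  ["wq"]
25. n15.val = 20  [len(A₀.hot) + 18]
26. n16.pre = true  [terminal]
27. n17.mk = true  [terminal]
28. n18.cnt = false  [terminal]
29. n15.lab = false  [b.cnt == true]
30. n19.ok = -1  [(if A₁.lab then C.live else A₀.live) - 9]
31. n20.acc = 17  [terminal]
32. n19.mk = -9  [d.acc - 26]
33. n11.lab = true  [A₁.lab == false]
34. n21.cnt = false  [terminal]
35. n1.mk = 23  [B.ok - 3]
36. n22.pre = false  [terminal]
37. n23.mk = true  [terminal]
38. n0.cnt = false  [g.mk == false]
39. n0.fin = -8  [-8]
40. n0.depth = 19  [B.mk - 4]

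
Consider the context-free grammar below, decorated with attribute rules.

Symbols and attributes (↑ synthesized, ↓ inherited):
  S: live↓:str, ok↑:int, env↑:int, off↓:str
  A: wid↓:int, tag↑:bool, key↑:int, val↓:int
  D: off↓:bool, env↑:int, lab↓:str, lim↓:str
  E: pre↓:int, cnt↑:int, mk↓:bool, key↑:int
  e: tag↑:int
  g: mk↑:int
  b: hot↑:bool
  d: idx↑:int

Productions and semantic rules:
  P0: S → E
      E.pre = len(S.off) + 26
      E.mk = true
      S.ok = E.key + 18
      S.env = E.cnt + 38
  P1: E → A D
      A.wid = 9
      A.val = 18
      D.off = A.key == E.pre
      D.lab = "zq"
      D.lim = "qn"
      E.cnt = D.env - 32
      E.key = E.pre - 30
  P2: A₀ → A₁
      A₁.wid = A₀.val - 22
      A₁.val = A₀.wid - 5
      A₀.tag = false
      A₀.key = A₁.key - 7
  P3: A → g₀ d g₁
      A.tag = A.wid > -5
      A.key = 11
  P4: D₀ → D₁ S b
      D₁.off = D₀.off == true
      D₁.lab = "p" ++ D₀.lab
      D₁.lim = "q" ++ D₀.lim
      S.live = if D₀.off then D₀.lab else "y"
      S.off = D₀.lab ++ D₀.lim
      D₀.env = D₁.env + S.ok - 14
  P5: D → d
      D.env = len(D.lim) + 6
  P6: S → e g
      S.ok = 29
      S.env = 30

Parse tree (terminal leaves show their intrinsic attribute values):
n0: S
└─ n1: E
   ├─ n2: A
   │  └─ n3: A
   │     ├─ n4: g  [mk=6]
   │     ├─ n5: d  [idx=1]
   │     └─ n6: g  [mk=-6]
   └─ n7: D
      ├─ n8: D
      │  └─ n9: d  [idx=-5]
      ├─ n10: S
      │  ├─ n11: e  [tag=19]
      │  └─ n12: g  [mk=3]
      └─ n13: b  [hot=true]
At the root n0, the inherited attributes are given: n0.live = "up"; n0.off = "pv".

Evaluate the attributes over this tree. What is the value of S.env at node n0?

30

1. n0.live = "up"  [given at root]
2. n0.off = "pv"  [given at root]
3. n1.pre = 28  [len(S.off) + 26]
4. n1.mk = true  [true]
5. n2.wid = 9  [9]
6. n2.val = 18  [18]
7. n3.wid = -4  [A₀.val - 22]
8. n3.val = 4  [A₀.wid - 5]
9. n4.mk = 6  [terminal]
10. n5.idx = 1  [terminal]
11. n6.mk = -6  [terminal]
12. n3.tag = true  [A.wid > -5]
13. n3.key = 11  [11]
14. n2.tag = false  [false]
15. n2.key = 4  [A₁.key - 7]
16. n7.off = false  [A.key == E.pre]
17. n7.lab = "zq"  ["zq"]
18. n7.lim = "qn"  ["qn"]
19. n8.off = false  [D₀.off == true]
20. n8.lab = "pzq"  ["p" ++ D₀.lab]
21. n8.lim = "qqn"  ["q" ++ D₀.lim]
22. n9.idx = -5  [terminal]
23. n8.env = 9  [len(D.lim) + 6]
24. n10.live = "y"  [if D₀.off then D₀.lab else "y"]
25. n10.off = "zqqn"  [D₀.lab ++ D₀.lim]
26. n11.tag = 19  [terminal]
27. n12.mk = 3  [terminal]
28. n10.ok = 29  [29]
29. n10.env = 30  [30]
30. n13.hot = true  [terminal]
31. n7.env = 24  [D₁.env + S.ok - 14]
32. n1.cnt = -8  [D.env - 32]
33. n1.key = -2  [E.pre - 30]
34. n0.ok = 16  [E.key + 18]
35. n0.env = 30  [E.cnt + 38]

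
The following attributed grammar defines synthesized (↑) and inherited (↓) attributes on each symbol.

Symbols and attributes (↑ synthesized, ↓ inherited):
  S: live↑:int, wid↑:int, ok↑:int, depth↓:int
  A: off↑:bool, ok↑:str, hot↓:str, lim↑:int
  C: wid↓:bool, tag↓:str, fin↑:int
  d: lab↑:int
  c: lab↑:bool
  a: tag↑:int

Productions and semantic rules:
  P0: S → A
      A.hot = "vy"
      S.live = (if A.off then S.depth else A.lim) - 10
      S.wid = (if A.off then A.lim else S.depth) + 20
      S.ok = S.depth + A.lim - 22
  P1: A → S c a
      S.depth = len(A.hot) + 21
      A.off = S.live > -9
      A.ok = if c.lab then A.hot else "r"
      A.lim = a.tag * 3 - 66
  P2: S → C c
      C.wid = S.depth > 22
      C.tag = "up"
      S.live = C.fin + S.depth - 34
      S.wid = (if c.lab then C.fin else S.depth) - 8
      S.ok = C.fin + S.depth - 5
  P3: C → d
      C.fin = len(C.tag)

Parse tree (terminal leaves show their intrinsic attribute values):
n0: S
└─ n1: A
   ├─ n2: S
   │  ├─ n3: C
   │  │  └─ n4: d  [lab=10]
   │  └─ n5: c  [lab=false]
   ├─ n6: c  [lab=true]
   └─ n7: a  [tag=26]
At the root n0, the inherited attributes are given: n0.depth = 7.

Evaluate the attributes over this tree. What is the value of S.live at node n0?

1. n0.depth = 7  [given at root]
2. n1.hot = "vy"  ["vy"]
3. n2.depth = 23  [len(A.hot) + 21]
4. n3.wid = true  [S.depth > 22]
5. n3.tag = "up"  ["up"]
6. n4.lab = 10  [terminal]
7. n3.fin = 2  [len(C.tag)]
8. n5.lab = false  [terminal]
9. n2.live = -9  [C.fin + S.depth - 34]
10. n2.wid = 15  [(if c.lab then C.fin else S.depth) - 8]
11. n2.ok = 20  [C.fin + S.depth - 5]
12. n6.lab = true  [terminal]
13. n7.tag = 26  [terminal]
14. n1.off = false  [S.live > -9]
15. n1.ok = "vy"  [if c.lab then A.hot else "r"]
16. n1.lim = 12  [a.tag * 3 - 66]
17. n0.live = 2  [(if A.off then S.depth else A.lim) - 10]
18. n0.wid = 27  [(if A.off then A.lim else S.depth) + 20]
19. n0.ok = -3  [S.depth + A.lim - 22]

2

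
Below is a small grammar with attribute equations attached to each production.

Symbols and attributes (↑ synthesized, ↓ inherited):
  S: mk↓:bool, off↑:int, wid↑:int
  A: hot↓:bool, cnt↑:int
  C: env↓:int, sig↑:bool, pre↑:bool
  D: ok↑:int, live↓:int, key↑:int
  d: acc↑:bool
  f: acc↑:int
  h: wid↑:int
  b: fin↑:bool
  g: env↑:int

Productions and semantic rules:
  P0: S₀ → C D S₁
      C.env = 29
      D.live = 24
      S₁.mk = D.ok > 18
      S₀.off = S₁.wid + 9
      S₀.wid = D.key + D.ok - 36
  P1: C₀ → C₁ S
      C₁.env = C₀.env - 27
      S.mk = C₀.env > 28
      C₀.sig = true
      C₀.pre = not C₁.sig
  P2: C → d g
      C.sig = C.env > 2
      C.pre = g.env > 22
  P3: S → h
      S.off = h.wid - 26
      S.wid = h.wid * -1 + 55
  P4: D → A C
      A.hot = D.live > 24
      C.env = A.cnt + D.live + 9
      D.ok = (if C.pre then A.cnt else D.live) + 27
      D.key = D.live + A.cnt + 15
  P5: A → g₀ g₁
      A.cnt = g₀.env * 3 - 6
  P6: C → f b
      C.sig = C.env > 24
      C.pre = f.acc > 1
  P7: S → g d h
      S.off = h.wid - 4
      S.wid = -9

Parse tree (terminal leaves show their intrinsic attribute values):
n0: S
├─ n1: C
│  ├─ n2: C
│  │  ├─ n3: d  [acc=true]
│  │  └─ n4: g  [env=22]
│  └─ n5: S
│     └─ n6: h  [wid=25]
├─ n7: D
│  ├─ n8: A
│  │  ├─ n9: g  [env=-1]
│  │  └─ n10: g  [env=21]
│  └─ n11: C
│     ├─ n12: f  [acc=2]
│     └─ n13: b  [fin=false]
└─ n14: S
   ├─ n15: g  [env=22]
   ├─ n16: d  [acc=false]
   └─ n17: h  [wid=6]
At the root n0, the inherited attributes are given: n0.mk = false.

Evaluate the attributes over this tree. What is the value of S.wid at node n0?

12

1. n0.mk = false  [given at root]
2. n1.env = 29  [29]
3. n2.env = 2  [C₀.env - 27]
4. n3.acc = true  [terminal]
5. n4.env = 22  [terminal]
6. n2.sig = false  [C.env > 2]
7. n2.pre = false  [g.env > 22]
8. n5.mk = true  [C₀.env > 28]
9. n6.wid = 25  [terminal]
10. n5.off = -1  [h.wid - 26]
11. n5.wid = 30  [h.wid * -1 + 55]
12. n1.sig = true  [true]
13. n1.pre = true  [not C₁.sig]
14. n7.live = 24  [24]
15. n8.hot = false  [D.live > 24]
16. n9.env = -1  [terminal]
17. n10.env = 21  [terminal]
18. n8.cnt = -9  [g₀.env * 3 - 6]
19. n11.env = 24  [A.cnt + D.live + 9]
20. n12.acc = 2  [terminal]
21. n13.fin = false  [terminal]
22. n11.sig = false  [C.env > 24]
23. n11.pre = true  [f.acc > 1]
24. n7.ok = 18  [(if C.pre then A.cnt else D.live) + 27]
25. n7.key = 30  [D.live + A.cnt + 15]
26. n14.mk = false  [D.ok > 18]
27. n15.env = 22  [terminal]
28. n16.acc = false  [terminal]
29. n17.wid = 6  [terminal]
30. n14.off = 2  [h.wid - 4]
31. n14.wid = -9  [-9]
32. n0.off = 0  [S₁.wid + 9]
33. n0.wid = 12  [D.key + D.ok - 36]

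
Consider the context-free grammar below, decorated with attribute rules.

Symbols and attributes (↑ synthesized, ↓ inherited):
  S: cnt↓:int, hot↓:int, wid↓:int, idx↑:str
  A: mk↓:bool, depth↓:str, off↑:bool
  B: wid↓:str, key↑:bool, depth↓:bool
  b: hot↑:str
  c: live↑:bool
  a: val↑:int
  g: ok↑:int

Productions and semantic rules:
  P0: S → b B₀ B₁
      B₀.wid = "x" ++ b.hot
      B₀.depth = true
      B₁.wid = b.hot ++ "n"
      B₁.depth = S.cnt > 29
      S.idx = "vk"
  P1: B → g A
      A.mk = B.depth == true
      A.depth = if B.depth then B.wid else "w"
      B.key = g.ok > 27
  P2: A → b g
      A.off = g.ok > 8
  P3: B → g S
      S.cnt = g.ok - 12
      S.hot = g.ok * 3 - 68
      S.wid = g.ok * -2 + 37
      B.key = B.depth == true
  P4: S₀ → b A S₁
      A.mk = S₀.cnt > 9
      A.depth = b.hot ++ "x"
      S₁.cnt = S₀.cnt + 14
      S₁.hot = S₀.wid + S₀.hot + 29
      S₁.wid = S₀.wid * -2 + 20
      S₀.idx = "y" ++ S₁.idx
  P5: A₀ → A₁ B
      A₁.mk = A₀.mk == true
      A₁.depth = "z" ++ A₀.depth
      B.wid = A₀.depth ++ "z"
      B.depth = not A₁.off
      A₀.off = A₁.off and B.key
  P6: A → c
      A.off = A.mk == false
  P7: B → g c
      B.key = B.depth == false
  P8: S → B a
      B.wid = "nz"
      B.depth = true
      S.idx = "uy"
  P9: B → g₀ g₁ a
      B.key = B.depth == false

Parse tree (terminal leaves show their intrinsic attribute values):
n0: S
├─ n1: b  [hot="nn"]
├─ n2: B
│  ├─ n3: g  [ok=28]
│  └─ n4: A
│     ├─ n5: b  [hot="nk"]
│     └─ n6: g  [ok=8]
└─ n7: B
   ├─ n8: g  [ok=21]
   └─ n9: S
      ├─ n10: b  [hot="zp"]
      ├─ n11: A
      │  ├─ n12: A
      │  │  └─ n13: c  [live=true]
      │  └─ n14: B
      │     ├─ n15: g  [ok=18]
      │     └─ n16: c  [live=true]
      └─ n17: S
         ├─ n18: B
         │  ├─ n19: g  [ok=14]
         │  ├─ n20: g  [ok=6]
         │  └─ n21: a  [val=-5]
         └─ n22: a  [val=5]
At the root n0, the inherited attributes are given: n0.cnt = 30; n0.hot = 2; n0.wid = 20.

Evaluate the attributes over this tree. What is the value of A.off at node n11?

true

1. n0.cnt = 30  [given at root]
2. n0.hot = 2  [given at root]
3. n0.wid = 20  [given at root]
4. n1.hot = "nn"  [terminal]
5. n2.wid = "xnn"  ["x" ++ b.hot]
6. n2.depth = true  [true]
7. n3.ok = 28  [terminal]
8. n4.mk = true  [B.depth == true]
9. n4.depth = "xnn"  [if B.depth then B.wid else "w"]
10. n5.hot = "nk"  [terminal]
11. n6.ok = 8  [terminal]
12. n4.off = false  [g.ok > 8]
13. n2.key = true  [g.ok > 27]
14. n7.wid = "nnn"  [b.hot ++ "n"]
15. n7.depth = true  [S.cnt > 29]
16. n8.ok = 21  [terminal]
17. n9.cnt = 9  [g.ok - 12]
18. n9.hot = -5  [g.ok * 3 - 68]
19. n9.wid = -5  [g.ok * -2 + 37]
20. n10.hot = "zp"  [terminal]
21. n11.mk = false  [S₀.cnt > 9]
22. n11.depth = "zpx"  [b.hot ++ "x"]
23. n12.mk = false  [A₀.mk == true]
24. n12.depth = "zzpx"  ["z" ++ A₀.depth]
25. n13.live = true  [terminal]
26. n12.off = true  [A.mk == false]
27. n14.wid = "zpxz"  [A₀.depth ++ "z"]
28. n14.depth = false  [not A₁.off]
29. n15.ok = 18  [terminal]
30. n16.live = true  [terminal]
31. n14.key = true  [B.depth == false]
32. n11.off = true  [A₁.off and B.key]
33. n17.cnt = 23  [S₀.cnt + 14]
34. n17.hot = 19  [S₀.wid + S₀.hot + 29]
35. n17.wid = 30  [S₀.wid * -2 + 20]
36. n18.wid = "nz"  ["nz"]
37. n18.depth = true  [true]
38. n19.ok = 14  [terminal]
39. n20.ok = 6  [terminal]
40. n21.val = -5  [terminal]
41. n18.key = false  [B.depth == false]
42. n22.val = 5  [terminal]
43. n17.idx = "uy"  ["uy"]
44. n9.idx = "yuy"  ["y" ++ S₁.idx]
45. n7.key = true  [B.depth == true]
46. n0.idx = "vk"  ["vk"]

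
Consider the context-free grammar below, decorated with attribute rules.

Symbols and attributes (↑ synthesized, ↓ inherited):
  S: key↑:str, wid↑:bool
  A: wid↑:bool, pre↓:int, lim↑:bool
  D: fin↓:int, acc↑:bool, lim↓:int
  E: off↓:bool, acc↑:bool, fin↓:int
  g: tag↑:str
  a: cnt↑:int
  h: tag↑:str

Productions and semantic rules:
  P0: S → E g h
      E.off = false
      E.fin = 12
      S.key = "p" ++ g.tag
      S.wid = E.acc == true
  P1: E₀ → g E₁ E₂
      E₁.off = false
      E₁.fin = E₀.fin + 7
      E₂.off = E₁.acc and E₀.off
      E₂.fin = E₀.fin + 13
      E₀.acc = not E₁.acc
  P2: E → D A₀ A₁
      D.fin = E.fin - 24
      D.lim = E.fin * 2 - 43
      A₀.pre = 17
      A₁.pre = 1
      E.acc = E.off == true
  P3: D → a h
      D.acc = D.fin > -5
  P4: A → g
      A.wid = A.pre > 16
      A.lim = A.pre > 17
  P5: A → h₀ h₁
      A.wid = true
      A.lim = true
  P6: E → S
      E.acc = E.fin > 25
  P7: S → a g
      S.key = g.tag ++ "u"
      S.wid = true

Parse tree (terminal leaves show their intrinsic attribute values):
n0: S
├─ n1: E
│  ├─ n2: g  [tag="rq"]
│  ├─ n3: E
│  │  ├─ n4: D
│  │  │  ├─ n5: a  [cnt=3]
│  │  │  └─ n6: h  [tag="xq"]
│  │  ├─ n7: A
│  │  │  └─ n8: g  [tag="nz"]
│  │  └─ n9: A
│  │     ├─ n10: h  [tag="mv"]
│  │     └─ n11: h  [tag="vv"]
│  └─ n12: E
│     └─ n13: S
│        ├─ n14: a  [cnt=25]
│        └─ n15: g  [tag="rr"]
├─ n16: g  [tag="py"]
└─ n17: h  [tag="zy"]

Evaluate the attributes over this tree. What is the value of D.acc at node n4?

false

1. n1.off = false  [false]
2. n1.fin = 12  [12]
3. n2.tag = "rq"  [terminal]
4. n3.off = false  [false]
5. n3.fin = 19  [E₀.fin + 7]
6. n4.fin = -5  [E.fin - 24]
7. n4.lim = -5  [E.fin * 2 - 43]
8. n5.cnt = 3  [terminal]
9. n6.tag = "xq"  [terminal]
10. n4.acc = false  [D.fin > -5]
11. n7.pre = 17  [17]
12. n8.tag = "nz"  [terminal]
13. n7.wid = true  [A.pre > 16]
14. n7.lim = false  [A.pre > 17]
15. n9.pre = 1  [1]
16. n10.tag = "mv"  [terminal]
17. n11.tag = "vv"  [terminal]
18. n9.wid = true  [true]
19. n9.lim = true  [true]
20. n3.acc = false  [E.off == true]
21. n12.off = false  [E₁.acc and E₀.off]
22. n12.fin = 25  [E₀.fin + 13]
23. n14.cnt = 25  [terminal]
24. n15.tag = "rr"  [terminal]
25. n13.key = "rru"  [g.tag ++ "u"]
26. n13.wid = true  [true]
27. n12.acc = false  [E.fin > 25]
28. n1.acc = true  [not E₁.acc]
29. n16.tag = "py"  [terminal]
30. n17.tag = "zy"  [terminal]
31. n0.key = "ppy"  ["p" ++ g.tag]
32. n0.wid = true  [E.acc == true]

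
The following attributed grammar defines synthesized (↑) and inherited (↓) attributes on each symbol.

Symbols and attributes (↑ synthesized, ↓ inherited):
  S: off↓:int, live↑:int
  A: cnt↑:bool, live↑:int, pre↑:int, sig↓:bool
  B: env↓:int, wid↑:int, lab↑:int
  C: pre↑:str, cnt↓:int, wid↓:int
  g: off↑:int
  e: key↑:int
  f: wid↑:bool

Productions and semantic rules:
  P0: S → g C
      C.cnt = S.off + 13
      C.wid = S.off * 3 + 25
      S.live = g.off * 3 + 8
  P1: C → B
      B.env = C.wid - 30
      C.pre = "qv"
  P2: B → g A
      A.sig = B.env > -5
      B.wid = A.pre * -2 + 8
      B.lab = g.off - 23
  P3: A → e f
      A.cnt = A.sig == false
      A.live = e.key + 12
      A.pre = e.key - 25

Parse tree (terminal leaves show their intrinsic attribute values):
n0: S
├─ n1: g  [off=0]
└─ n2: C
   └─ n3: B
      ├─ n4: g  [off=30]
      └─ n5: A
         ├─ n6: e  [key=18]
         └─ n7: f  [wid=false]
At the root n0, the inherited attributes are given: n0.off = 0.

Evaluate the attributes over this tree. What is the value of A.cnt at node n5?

true

1. n0.off = 0  [given at root]
2. n1.off = 0  [terminal]
3. n2.cnt = 13  [S.off + 13]
4. n2.wid = 25  [S.off * 3 + 25]
5. n3.env = -5  [C.wid - 30]
6. n4.off = 30  [terminal]
7. n5.sig = false  [B.env > -5]
8. n6.key = 18  [terminal]
9. n7.wid = false  [terminal]
10. n5.cnt = true  [A.sig == false]
11. n5.live = 30  [e.key + 12]
12. n5.pre = -7  [e.key - 25]
13. n3.wid = 22  [A.pre * -2 + 8]
14. n3.lab = 7  [g.off - 23]
15. n2.pre = "qv"  ["qv"]
16. n0.live = 8  [g.off * 3 + 8]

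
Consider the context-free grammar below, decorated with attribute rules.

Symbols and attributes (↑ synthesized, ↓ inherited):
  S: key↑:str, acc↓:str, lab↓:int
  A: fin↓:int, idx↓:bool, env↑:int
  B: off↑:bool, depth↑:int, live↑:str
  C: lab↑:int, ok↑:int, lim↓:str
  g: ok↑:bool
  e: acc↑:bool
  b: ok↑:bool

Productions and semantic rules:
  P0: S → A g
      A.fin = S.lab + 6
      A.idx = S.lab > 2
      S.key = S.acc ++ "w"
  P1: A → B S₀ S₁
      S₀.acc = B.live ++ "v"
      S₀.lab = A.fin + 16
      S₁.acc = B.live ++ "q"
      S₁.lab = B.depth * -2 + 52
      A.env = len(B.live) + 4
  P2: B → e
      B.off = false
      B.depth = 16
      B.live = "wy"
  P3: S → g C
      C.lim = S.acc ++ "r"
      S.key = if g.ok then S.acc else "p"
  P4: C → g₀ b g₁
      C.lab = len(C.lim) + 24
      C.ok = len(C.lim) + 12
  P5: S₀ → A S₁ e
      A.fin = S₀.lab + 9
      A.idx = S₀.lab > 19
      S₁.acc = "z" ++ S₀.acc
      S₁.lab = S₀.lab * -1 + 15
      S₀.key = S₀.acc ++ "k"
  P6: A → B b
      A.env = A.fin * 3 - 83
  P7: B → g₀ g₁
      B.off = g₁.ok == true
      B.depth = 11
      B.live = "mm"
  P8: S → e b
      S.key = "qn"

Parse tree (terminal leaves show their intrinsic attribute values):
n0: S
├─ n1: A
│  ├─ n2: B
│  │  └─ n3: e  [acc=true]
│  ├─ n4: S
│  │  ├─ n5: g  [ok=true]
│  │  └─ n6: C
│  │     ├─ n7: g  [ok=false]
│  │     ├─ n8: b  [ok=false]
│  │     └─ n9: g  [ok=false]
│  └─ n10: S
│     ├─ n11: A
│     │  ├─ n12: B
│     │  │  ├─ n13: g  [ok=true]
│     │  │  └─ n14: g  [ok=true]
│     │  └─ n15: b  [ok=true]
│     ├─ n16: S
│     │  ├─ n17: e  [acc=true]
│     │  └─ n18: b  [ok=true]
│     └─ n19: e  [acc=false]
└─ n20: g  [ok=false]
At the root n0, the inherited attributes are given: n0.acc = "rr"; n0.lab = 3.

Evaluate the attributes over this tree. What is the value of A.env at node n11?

4

1. n0.acc = "rr"  [given at root]
2. n0.lab = 3  [given at root]
3. n1.fin = 9  [S.lab + 6]
4. n1.idx = true  [S.lab > 2]
5. n3.acc = true  [terminal]
6. n2.off = false  [false]
7. n2.depth = 16  [16]
8. n2.live = "wy"  ["wy"]
9. n4.acc = "wyv"  [B.live ++ "v"]
10. n4.lab = 25  [A.fin + 16]
11. n5.ok = true  [terminal]
12. n6.lim = "wyvr"  [S.acc ++ "r"]
13. n7.ok = false  [terminal]
14. n8.ok = false  [terminal]
15. n9.ok = false  [terminal]
16. n6.lab = 28  [len(C.lim) + 24]
17. n6.ok = 16  [len(C.lim) + 12]
18. n4.key = "wyv"  [if g.ok then S.acc else "p"]
19. n10.acc = "wyq"  [B.live ++ "q"]
20. n10.lab = 20  [B.depth * -2 + 52]
21. n11.fin = 29  [S₀.lab + 9]
22. n11.idx = true  [S₀.lab > 19]
23. n13.ok = true  [terminal]
24. n14.ok = true  [terminal]
25. n12.off = true  [g₁.ok == true]
26. n12.depth = 11  [11]
27. n12.live = "mm"  ["mm"]
28. n15.ok = true  [terminal]
29. n11.env = 4  [A.fin * 3 - 83]
30. n16.acc = "zwyq"  ["z" ++ S₀.acc]
31. n16.lab = -5  [S₀.lab * -1 + 15]
32. n17.acc = true  [terminal]
33. n18.ok = true  [terminal]
34. n16.key = "qn"  ["qn"]
35. n19.acc = false  [terminal]
36. n10.key = "wyqk"  [S₀.acc ++ "k"]
37. n1.env = 6  [len(B.live) + 4]
38. n20.ok = false  [terminal]
39. n0.key = "rrw"  [S.acc ++ "w"]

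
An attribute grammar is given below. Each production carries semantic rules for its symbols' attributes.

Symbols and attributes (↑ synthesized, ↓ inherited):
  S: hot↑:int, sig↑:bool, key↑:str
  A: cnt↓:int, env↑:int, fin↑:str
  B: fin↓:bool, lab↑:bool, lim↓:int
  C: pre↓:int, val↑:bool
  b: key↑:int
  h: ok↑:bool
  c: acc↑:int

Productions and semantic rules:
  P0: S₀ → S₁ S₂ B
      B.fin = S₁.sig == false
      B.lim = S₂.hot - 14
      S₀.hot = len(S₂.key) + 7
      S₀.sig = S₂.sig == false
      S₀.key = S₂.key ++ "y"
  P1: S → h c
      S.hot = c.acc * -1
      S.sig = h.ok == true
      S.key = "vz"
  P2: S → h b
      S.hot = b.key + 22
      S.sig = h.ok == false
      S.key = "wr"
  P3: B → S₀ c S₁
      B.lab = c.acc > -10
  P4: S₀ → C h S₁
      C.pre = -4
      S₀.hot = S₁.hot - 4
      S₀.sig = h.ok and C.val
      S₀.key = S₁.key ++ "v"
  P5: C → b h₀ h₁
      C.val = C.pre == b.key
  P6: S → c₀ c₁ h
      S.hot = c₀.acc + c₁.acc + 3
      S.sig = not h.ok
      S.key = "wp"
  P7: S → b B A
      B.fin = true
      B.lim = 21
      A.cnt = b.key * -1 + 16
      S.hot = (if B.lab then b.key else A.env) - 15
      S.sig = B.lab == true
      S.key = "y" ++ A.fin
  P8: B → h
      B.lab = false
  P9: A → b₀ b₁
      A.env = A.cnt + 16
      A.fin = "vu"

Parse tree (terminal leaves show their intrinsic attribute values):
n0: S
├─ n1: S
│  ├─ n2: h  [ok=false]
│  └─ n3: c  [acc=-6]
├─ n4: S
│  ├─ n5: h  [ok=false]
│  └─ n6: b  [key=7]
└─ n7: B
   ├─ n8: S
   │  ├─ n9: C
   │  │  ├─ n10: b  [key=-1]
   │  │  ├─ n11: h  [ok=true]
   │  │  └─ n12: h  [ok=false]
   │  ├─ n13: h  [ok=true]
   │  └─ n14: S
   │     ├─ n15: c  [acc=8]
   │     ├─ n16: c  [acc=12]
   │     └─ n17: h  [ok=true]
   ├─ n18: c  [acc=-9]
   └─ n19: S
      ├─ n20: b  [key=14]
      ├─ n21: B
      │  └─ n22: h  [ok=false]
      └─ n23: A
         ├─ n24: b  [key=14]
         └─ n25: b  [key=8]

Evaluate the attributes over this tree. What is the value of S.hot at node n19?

1. n2.ok = false  [terminal]
2. n3.acc = -6  [terminal]
3. n1.hot = 6  [c.acc * -1]
4. n1.sig = false  [h.ok == true]
5. n1.key = "vz"  ["vz"]
6. n5.ok = false  [terminal]
7. n6.key = 7  [terminal]
8. n4.hot = 29  [b.key + 22]
9. n4.sig = true  [h.ok == false]
10. n4.key = "wr"  ["wr"]
11. n7.fin = true  [S₁.sig == false]
12. n7.lim = 15  [S₂.hot - 14]
13. n9.pre = -4  [-4]
14. n10.key = -1  [terminal]
15. n11.ok = true  [terminal]
16. n12.ok = false  [terminal]
17. n9.val = false  [C.pre == b.key]
18. n13.ok = true  [terminal]
19. n15.acc = 8  [terminal]
20. n16.acc = 12  [terminal]
21. n17.ok = true  [terminal]
22. n14.hot = 23  [c₀.acc + c₁.acc + 3]
23. n14.sig = false  [not h.ok]
24. n14.key = "wp"  ["wp"]
25. n8.hot = 19  [S₁.hot - 4]
26. n8.sig = false  [h.ok and C.val]
27. n8.key = "wpv"  [S₁.key ++ "v"]
28. n18.acc = -9  [terminal]
29. n20.key = 14  [terminal]
30. n21.fin = true  [true]
31. n21.lim = 21  [21]
32. n22.ok = false  [terminal]
33. n21.lab = false  [false]
34. n23.cnt = 2  [b.key * -1 + 16]
35. n24.key = 14  [terminal]
36. n25.key = 8  [terminal]
37. n23.env = 18  [A.cnt + 16]
38. n23.fin = "vu"  ["vu"]
39. n19.hot = 3  [(if B.lab then b.key else A.env) - 15]
40. n19.sig = false  [B.lab == true]
41. n19.key = "yvu"  ["y" ++ A.fin]
42. n7.lab = true  [c.acc > -10]
43. n0.hot = 9  [len(S₂.key) + 7]
44. n0.sig = false  [S₂.sig == false]
45. n0.key = "wry"  [S₂.key ++ "y"]

3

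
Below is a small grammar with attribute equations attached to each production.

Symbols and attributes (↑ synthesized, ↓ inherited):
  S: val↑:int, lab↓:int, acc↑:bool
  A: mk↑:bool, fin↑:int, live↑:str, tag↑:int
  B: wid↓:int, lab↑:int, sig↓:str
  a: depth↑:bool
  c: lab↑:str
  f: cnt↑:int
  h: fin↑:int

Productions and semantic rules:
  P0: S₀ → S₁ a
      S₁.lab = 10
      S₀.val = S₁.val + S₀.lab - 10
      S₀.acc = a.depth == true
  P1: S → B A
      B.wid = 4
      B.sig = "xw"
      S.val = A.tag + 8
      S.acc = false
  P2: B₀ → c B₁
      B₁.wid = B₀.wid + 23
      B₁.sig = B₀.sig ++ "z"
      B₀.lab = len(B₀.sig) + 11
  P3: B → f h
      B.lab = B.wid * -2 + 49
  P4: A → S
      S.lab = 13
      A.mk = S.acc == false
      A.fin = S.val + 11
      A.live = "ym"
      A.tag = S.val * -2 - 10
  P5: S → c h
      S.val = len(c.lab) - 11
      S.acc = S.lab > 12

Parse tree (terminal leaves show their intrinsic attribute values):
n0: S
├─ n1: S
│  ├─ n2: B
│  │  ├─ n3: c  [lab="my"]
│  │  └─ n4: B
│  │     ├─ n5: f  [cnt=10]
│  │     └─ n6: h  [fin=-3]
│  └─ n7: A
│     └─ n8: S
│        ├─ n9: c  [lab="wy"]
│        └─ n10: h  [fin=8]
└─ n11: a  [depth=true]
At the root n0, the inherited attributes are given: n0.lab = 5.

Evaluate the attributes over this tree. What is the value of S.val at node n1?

1. n0.lab = 5  [given at root]
2. n1.lab = 10  [10]
3. n2.wid = 4  [4]
4. n2.sig = "xw"  ["xw"]
5. n3.lab = "my"  [terminal]
6. n4.wid = 27  [B₀.wid + 23]
7. n4.sig = "xwz"  [B₀.sig ++ "z"]
8. n5.cnt = 10  [terminal]
9. n6.fin = -3  [terminal]
10. n4.lab = -5  [B.wid * -2 + 49]
11. n2.lab = 13  [len(B₀.sig) + 11]
12. n8.lab = 13  [13]
13. n9.lab = "wy"  [terminal]
14. n10.fin = 8  [terminal]
15. n8.val = -9  [len(c.lab) - 11]
16. n8.acc = true  [S.lab > 12]
17. n7.mk = false  [S.acc == false]
18. n7.fin = 2  [S.val + 11]
19. n7.live = "ym"  ["ym"]
20. n7.tag = 8  [S.val * -2 - 10]
21. n1.val = 16  [A.tag + 8]
22. n1.acc = false  [false]
23. n11.depth = true  [terminal]
24. n0.val = 11  [S₁.val + S₀.lab - 10]
25. n0.acc = true  [a.depth == true]

16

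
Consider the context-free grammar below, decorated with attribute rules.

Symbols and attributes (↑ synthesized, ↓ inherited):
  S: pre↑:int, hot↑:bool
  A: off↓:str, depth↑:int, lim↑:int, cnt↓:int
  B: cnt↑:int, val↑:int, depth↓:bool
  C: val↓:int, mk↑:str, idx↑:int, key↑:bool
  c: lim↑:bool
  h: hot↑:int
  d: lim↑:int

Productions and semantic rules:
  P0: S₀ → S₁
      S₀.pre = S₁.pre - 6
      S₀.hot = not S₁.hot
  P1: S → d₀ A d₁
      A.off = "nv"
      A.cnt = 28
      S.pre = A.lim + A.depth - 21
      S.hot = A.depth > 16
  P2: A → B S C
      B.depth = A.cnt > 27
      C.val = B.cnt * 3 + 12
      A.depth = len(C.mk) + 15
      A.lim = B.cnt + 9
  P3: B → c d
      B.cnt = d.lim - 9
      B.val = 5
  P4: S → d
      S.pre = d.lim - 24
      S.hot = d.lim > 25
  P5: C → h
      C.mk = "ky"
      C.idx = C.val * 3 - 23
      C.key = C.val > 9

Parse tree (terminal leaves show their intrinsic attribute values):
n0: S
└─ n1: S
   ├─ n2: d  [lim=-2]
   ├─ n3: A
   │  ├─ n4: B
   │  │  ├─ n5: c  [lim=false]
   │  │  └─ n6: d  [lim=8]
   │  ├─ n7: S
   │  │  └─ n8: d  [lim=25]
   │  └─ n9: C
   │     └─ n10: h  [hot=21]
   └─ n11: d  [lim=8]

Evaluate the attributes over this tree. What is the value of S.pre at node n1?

1. n2.lim = -2  [terminal]
2. n3.off = "nv"  ["nv"]
3. n3.cnt = 28  [28]
4. n4.depth = true  [A.cnt > 27]
5. n5.lim = false  [terminal]
6. n6.lim = 8  [terminal]
7. n4.cnt = -1  [d.lim - 9]
8. n4.val = 5  [5]
9. n8.lim = 25  [terminal]
10. n7.pre = 1  [d.lim - 24]
11. n7.hot = false  [d.lim > 25]
12. n9.val = 9  [B.cnt * 3 + 12]
13. n10.hot = 21  [terminal]
14. n9.mk = "ky"  ["ky"]
15. n9.idx = 4  [C.val * 3 - 23]
16. n9.key = false  [C.val > 9]
17. n3.depth = 17  [len(C.mk) + 15]
18. n3.lim = 8  [B.cnt + 9]
19. n11.lim = 8  [terminal]
20. n1.pre = 4  [A.lim + A.depth - 21]
21. n1.hot = true  [A.depth > 16]
22. n0.pre = -2  [S₁.pre - 6]
23. n0.hot = false  [not S₁.hot]

4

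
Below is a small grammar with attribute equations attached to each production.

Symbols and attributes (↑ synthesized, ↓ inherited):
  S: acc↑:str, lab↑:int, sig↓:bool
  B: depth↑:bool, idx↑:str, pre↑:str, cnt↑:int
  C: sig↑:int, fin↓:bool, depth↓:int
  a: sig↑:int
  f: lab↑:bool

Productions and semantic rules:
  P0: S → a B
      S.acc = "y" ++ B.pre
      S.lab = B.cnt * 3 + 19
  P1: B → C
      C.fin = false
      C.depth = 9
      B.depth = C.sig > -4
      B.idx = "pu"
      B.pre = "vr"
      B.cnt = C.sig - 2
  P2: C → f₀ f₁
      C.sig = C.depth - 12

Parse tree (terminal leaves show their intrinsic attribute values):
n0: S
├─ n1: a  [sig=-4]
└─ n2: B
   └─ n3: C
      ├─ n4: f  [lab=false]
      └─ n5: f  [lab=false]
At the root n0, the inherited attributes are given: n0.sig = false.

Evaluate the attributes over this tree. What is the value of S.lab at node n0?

4

1. n0.sig = false  [given at root]
2. n1.sig = -4  [terminal]
3. n3.fin = false  [false]
4. n3.depth = 9  [9]
5. n4.lab = false  [terminal]
6. n5.lab = false  [terminal]
7. n3.sig = -3  [C.depth - 12]
8. n2.depth = true  [C.sig > -4]
9. n2.idx = "pu"  ["pu"]
10. n2.pre = "vr"  ["vr"]
11. n2.cnt = -5  [C.sig - 2]
12. n0.acc = "yvr"  ["y" ++ B.pre]
13. n0.lab = 4  [B.cnt * 3 + 19]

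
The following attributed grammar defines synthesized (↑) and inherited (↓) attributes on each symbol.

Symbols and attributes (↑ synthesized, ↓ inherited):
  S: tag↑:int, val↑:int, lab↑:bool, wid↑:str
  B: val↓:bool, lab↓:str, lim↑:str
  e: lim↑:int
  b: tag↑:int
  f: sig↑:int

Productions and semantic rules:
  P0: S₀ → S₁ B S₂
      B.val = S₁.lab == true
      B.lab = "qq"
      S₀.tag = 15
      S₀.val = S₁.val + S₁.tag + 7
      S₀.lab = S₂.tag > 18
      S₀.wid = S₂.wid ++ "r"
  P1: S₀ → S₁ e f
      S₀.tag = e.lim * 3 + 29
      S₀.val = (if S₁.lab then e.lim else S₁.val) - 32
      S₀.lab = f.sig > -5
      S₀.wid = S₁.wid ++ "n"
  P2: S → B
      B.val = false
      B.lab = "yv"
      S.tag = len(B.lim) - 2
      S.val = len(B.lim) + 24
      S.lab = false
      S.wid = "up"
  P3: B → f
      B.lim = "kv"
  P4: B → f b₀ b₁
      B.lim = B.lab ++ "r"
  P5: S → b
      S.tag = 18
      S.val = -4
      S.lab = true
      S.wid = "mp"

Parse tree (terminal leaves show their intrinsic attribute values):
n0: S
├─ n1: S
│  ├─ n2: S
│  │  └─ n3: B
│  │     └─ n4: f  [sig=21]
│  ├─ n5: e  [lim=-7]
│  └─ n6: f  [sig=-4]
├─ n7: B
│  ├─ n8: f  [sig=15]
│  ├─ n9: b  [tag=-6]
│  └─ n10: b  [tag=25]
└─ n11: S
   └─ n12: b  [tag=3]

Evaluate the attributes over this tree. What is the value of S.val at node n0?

9

1. n3.val = false  [false]
2. n3.lab = "yv"  ["yv"]
3. n4.sig = 21  [terminal]
4. n3.lim = "kv"  ["kv"]
5. n2.tag = 0  [len(B.lim) - 2]
6. n2.val = 26  [len(B.lim) + 24]
7. n2.lab = false  [false]
8. n2.wid = "up"  ["up"]
9. n5.lim = -7  [terminal]
10. n6.sig = -4  [terminal]
11. n1.tag = 8  [e.lim * 3 + 29]
12. n1.val = -6  [(if S₁.lab then e.lim else S₁.val) - 32]
13. n1.lab = true  [f.sig > -5]
14. n1.wid = "upn"  [S₁.wid ++ "n"]
15. n7.val = true  [S₁.lab == true]
16. n7.lab = "qq"  ["qq"]
17. n8.sig = 15  [terminal]
18. n9.tag = -6  [terminal]
19. n10.tag = 25  [terminal]
20. n7.lim = "qqr"  [B.lab ++ "r"]
21. n12.tag = 3  [terminal]
22. n11.tag = 18  [18]
23. n11.val = -4  [-4]
24. n11.lab = true  [true]
25. n11.wid = "mp"  ["mp"]
26. n0.tag = 15  [15]
27. n0.val = 9  [S₁.val + S₁.tag + 7]
28. n0.lab = false  [S₂.tag > 18]
29. n0.wid = "mpr"  [S₂.wid ++ "r"]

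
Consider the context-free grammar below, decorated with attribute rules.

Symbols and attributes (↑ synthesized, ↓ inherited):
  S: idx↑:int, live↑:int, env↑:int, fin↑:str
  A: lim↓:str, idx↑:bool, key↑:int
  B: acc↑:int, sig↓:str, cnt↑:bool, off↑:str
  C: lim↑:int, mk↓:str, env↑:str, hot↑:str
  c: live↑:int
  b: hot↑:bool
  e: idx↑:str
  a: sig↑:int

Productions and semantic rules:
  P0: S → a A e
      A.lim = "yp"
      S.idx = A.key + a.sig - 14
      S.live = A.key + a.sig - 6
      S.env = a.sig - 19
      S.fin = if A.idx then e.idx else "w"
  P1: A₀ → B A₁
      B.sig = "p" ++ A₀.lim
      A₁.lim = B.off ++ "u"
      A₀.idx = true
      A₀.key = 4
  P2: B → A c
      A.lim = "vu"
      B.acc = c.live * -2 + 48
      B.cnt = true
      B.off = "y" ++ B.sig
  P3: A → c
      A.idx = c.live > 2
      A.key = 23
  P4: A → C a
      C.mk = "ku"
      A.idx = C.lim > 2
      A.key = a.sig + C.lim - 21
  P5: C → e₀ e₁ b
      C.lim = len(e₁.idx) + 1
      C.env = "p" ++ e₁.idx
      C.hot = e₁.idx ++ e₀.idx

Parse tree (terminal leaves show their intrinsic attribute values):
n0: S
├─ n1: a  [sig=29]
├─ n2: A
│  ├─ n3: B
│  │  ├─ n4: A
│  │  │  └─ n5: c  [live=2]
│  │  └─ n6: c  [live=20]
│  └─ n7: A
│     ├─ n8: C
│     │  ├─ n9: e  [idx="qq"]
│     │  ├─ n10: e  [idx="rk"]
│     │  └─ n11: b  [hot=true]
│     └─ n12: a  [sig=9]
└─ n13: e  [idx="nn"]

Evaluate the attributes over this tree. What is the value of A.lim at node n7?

1. n1.sig = 29  [terminal]
2. n2.lim = "yp"  ["yp"]
3. n3.sig = "pyp"  ["p" ++ A₀.lim]
4. n4.lim = "vu"  ["vu"]
5. n5.live = 2  [terminal]
6. n4.idx = false  [c.live > 2]
7. n4.key = 23  [23]
8. n6.live = 20  [terminal]
9. n3.acc = 8  [c.live * -2 + 48]
10. n3.cnt = true  [true]
11. n3.off = "ypyp"  ["y" ++ B.sig]
12. n7.lim = "ypypu"  [B.off ++ "u"]
13. n8.mk = "ku"  ["ku"]
14. n9.idx = "qq"  [terminal]
15. n10.idx = "rk"  [terminal]
16. n11.hot = true  [terminal]
17. n8.lim = 3  [len(e₁.idx) + 1]
18. n8.env = "prk"  ["p" ++ e₁.idx]
19. n8.hot = "rkqq"  [e₁.idx ++ e₀.idx]
20. n12.sig = 9  [terminal]
21. n7.idx = true  [C.lim > 2]
22. n7.key = -9  [a.sig + C.lim - 21]
23. n2.idx = true  [true]
24. n2.key = 4  [4]
25. n13.idx = "nn"  [terminal]
26. n0.idx = 19  [A.key + a.sig - 14]
27. n0.live = 27  [A.key + a.sig - 6]
28. n0.env = 10  [a.sig - 19]
29. n0.fin = "nn"  [if A.idx then e.idx else "w"]

"ypypu"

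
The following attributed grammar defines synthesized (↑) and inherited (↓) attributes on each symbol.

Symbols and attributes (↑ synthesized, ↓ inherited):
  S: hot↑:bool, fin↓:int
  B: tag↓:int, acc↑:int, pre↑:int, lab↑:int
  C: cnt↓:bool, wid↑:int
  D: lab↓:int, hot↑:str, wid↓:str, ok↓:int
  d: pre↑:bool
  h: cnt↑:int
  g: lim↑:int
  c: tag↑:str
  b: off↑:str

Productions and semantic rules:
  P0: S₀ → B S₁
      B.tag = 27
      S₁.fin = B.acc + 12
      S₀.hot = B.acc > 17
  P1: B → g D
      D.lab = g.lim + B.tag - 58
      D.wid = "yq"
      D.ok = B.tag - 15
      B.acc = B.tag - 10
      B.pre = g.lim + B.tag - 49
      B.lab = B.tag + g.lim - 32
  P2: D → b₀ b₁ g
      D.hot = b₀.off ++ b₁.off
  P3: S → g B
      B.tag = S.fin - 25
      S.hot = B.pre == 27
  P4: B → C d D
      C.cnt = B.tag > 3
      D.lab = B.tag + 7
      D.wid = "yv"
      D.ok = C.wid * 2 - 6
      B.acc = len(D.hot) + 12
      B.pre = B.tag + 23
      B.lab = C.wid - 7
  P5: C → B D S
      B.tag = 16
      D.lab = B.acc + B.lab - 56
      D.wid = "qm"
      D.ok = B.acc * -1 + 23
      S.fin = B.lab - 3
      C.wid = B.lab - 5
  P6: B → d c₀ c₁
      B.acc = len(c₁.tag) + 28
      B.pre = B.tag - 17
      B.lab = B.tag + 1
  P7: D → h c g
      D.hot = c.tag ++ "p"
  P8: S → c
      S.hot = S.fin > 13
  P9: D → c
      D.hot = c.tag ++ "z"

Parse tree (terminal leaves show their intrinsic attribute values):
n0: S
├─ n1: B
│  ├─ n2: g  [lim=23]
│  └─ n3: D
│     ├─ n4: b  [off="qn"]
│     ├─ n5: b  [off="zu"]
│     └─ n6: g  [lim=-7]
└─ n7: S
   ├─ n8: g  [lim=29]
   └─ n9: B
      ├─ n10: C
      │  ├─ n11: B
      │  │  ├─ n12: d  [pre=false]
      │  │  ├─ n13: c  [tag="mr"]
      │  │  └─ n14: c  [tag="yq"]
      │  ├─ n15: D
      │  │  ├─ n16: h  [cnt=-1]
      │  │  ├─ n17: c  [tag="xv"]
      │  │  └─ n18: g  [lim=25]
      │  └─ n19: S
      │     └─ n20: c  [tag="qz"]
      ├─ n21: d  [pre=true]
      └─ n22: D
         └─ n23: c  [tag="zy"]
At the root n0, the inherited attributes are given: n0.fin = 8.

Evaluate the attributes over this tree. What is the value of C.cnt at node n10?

1. n0.fin = 8  [given at root]
2. n1.tag = 27  [27]
3. n2.lim = 23  [terminal]
4. n3.lab = -8  [g.lim + B.tag - 58]
5. n3.wid = "yq"  ["yq"]
6. n3.ok = 12  [B.tag - 15]
7. n4.off = "qn"  [terminal]
8. n5.off = "zu"  [terminal]
9. n6.lim = -7  [terminal]
10. n3.hot = "qnzu"  [b₀.off ++ b₁.off]
11. n1.acc = 17  [B.tag - 10]
12. n1.pre = 1  [g.lim + B.tag - 49]
13. n1.lab = 18  [B.tag + g.lim - 32]
14. n7.fin = 29  [B.acc + 12]
15. n8.lim = 29  [terminal]
16. n9.tag = 4  [S.fin - 25]
17. n10.cnt = true  [B.tag > 3]
18. n11.tag = 16  [16]
19. n12.pre = false  [terminal]
20. n13.tag = "mr"  [terminal]
21. n14.tag = "yq"  [terminal]
22. n11.acc = 30  [len(c₁.tag) + 28]
23. n11.pre = -1  [B.tag - 17]
24. n11.lab = 17  [B.tag + 1]
25. n15.lab = -9  [B.acc + B.lab - 56]
26. n15.wid = "qm"  ["qm"]
27. n15.ok = -7  [B.acc * -1 + 23]
28. n16.cnt = -1  [terminal]
29. n17.tag = "xv"  [terminal]
30. n18.lim = 25  [terminal]
31. n15.hot = "xvp"  [c.tag ++ "p"]
32. n19.fin = 14  [B.lab - 3]
33. n20.tag = "qz"  [terminal]
34. n19.hot = true  [S.fin > 13]
35. n10.wid = 12  [B.lab - 5]
36. n21.pre = true  [terminal]
37. n22.lab = 11  [B.tag + 7]
38. n22.wid = "yv"  ["yv"]
39. n22.ok = 18  [C.wid * 2 - 6]
40. n23.tag = "zy"  [terminal]
41. n22.hot = "zyz"  [c.tag ++ "z"]
42. n9.acc = 15  [len(D.hot) + 12]
43. n9.pre = 27  [B.tag + 23]
44. n9.lab = 5  [C.wid - 7]
45. n7.hot = true  [B.pre == 27]
46. n0.hot = false  [B.acc > 17]

true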